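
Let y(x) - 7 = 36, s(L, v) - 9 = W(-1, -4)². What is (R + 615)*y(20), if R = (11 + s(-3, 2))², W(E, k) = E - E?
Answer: 43645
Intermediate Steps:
W(E, k) = 0
s(L, v) = 9 (s(L, v) = 9 + 0² = 9 + 0 = 9)
y(x) = 43 (y(x) = 7 + 36 = 43)
R = 400 (R = (11 + 9)² = 20² = 400)
(R + 615)*y(20) = (400 + 615)*43 = 1015*43 = 43645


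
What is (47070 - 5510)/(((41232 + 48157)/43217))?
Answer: 1796098520/89389 ≈ 20093.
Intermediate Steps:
(47070 - 5510)/(((41232 + 48157)/43217)) = 41560/((89389*(1/43217))) = 41560/(89389/43217) = 41560*(43217/89389) = 1796098520/89389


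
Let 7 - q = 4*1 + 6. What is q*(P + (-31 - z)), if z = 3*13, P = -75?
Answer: 435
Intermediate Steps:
z = 39
q = -3 (q = 7 - (4*1 + 6) = 7 - (4 + 6) = 7 - 1*10 = 7 - 10 = -3)
q*(P + (-31 - z)) = -3*(-75 + (-31 - 1*39)) = -3*(-75 + (-31 - 39)) = -3*(-75 - 70) = -3*(-145) = 435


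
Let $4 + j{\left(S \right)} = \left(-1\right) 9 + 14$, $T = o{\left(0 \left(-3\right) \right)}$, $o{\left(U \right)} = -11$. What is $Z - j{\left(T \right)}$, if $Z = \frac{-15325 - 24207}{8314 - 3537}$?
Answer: $- \frac{44309}{4777} \approx -9.2755$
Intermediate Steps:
$T = -11$
$j{\left(S \right)} = 1$ ($j{\left(S \right)} = -4 + \left(\left(-1\right) 9 + 14\right) = -4 + \left(-9 + 14\right) = -4 + 5 = 1$)
$Z = - \frac{39532}{4777} \approx -8.2755$
$Z - j{\left(T \right)} = - \frac{39532}{4777} - 1 = - \frac{44309}{4777}$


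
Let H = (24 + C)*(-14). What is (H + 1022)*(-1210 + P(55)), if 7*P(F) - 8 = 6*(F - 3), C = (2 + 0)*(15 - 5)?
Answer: -472700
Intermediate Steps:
C = 20 (C = 2*10 = 20)
H = -616 (H = (24 + 20)*(-14) = 44*(-14) = -616)
P(F) = -10/7 + 6*F/7 (P(F) = 8/7 + (6*(F - 3))/7 = 8/7 + (6*(-3 + F))/7 = 8/7 + (-18 + 6*F)/7 = 8/7 + (-18/7 + 6*F/7) = -10/7 + 6*F/7)
(H + 1022)*(-1210 + P(55)) = (-616 + 1022)*(-1210 + (-10/7 + (6/7)*55)) = 406*(-1210 + (-10/7 + 330/7)) = 406*(-1210 + 320/7) = 406*(-8150/7) = -472700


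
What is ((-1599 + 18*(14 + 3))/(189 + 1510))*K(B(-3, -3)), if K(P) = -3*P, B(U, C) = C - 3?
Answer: -23274/1699 ≈ -13.699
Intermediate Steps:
B(U, C) = -3 + C
((-1599 + 18*(14 + 3))/(189 + 1510))*K(B(-3, -3)) = ((-1599 + 18*(14 + 3))/(189 + 1510))*(-3*(-3 - 3)) = ((-1599 + 18*17)/1699)*(-3*(-6)) = ((-1599 + 306)*(1/1699))*18 = -1293*1/1699*18 = -1293/1699*18 = -23274/1699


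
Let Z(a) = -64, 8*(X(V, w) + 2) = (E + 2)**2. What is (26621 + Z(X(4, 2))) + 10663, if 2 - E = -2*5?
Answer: 37220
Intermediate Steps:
E = 12 (E = 2 - (-2)*5 = 2 - 1*(-10) = 2 + 10 = 12)
X(V, w) = 45/2 (X(V, w) = -2 + (12 + 2)**2/8 = -2 + (1/8)*14**2 = -2 + (1/8)*196 = -2 + 49/2 = 45/2)
(26621 + Z(X(4, 2))) + 10663 = (26621 - 64) + 10663 = 26557 + 10663 = 37220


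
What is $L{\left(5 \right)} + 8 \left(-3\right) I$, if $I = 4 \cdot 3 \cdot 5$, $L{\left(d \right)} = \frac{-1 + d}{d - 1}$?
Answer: $-1439$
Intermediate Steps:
$L{\left(d \right)} = 1$ ($L{\left(d \right)} = \frac{-1 + d}{-1 + d} = 1$)
$I = 60$ ($I = 12 \cdot 5 = 60$)
$L{\left(5 \right)} + 8 \left(-3\right) I = 1 + 8 \left(-3\right) 60 = 1 - 1440 = -1439$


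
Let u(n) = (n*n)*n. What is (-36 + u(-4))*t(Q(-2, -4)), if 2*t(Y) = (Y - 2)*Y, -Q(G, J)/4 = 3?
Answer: -8400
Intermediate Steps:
Q(G, J) = -12 (Q(G, J) = -4*3 = -12)
u(n) = n³ (u(n) = n²*n = n³)
t(Y) = Y*(-2 + Y)/2 (t(Y) = ((Y - 2)*Y)/2 = ((-2 + Y)*Y)/2 = (Y*(-2 + Y))/2 = Y*(-2 + Y)/2)
(-36 + u(-4))*t(Q(-2, -4)) = (-36 + (-4)³)*((½)*(-12)*(-2 - 12)) = (-36 - 64)*((½)*(-12)*(-14)) = -100*84 = -8400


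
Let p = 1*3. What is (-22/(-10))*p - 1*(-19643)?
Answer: 98248/5 ≈ 19650.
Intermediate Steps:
p = 3
(-22/(-10))*p - 1*(-19643) = (-22/(-10))*3 - 1*(-19643) = -⅒*(-22)*3 + 19643 = (11/5)*3 + 19643 = 33/5 + 19643 = 98248/5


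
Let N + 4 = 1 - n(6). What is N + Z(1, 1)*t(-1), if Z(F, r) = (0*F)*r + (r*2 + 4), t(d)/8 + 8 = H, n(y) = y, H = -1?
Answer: -441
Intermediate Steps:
t(d) = -72 (t(d) = -64 + 8*(-1) = -64 - 8 = -72)
N = -9 (N = -4 + (1 - 1*6) = -4 + (1 - 6) = -4 - 5 = -9)
Z(F, r) = 4 + 2*r (Z(F, r) = 0*r + (2*r + 4) = 0 + (4 + 2*r) = 4 + 2*r)
N + Z(1, 1)*t(-1) = -9 + (4 + 2*1)*(-72) = -9 + (4 + 2)*(-72) = -9 + 6*(-72) = -9 - 432 = -441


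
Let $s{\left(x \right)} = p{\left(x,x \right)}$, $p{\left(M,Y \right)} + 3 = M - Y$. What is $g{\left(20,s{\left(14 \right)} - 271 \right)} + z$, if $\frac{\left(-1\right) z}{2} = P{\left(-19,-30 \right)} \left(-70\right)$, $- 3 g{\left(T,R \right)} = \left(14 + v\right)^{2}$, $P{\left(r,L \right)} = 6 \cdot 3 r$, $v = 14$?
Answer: $- \frac{144424}{3} \approx -48141.0$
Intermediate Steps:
$p{\left(M,Y \right)} = -3 + M - Y$ ($p{\left(M,Y \right)} = -3 + \left(M - Y\right) = -3 + M - Y$)
$s{\left(x \right)} = -3$ ($s{\left(x \right)} = -3 + x - x = -3$)
$P{\left(r,L \right)} = 18 r$
$g{\left(T,R \right)} = - \frac{784}{3}$ ($g{\left(T,R \right)} = - \frac{\left(14 + 14\right)^{2}}{3} = - \frac{28^{2}}{3} = \left(- \frac{1}{3}\right) 784 = - \frac{784}{3}$)
$z = -47880$ ($z = - 2 \cdot 18 \left(-19\right) \left(-70\right) = - 2 \left(\left(-342\right) \left(-70\right)\right) = \left(-2\right) 23940 = -47880$)
$g{\left(20,s{\left(14 \right)} - 271 \right)} + z = - \frac{784}{3} - 47880 = - \frac{144424}{3}$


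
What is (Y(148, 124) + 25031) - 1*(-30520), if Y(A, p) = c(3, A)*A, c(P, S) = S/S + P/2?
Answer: 55921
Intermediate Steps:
c(P, S) = 1 + P/2 (c(P, S) = 1 + P*(½) = 1 + P/2)
Y(A, p) = 5*A/2 (Y(A, p) = (1 + (½)*3)*A = (1 + 3/2)*A = 5*A/2)
(Y(148, 124) + 25031) - 1*(-30520) = ((5/2)*148 + 25031) - 1*(-30520) = (370 + 25031) + 30520 = 25401 + 30520 = 55921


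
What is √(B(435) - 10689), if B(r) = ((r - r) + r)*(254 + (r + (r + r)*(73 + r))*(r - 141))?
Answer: 3*√6286444039 ≈ 2.3786e+5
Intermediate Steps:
B(r) = r*(254 + (-141 + r)*(r + 2*r*(73 + r))) (B(r) = (0 + r)*(254 + (r + (2*r)*(73 + r))*(-141 + r)) = r*(254 + (r + 2*r*(73 + r))*(-141 + r)) = r*(254 + (-141 + r)*(r + 2*r*(73 + r))))
√(B(435) - 10689) = √(435*(254 - 20727*435 - 135*435² + 2*435³) - 10689) = √(435*(254 - 9016245 - 135*189225 + 2*82312875) - 10689) = √(435*(254 - 9016245 - 25545375 + 164625750) - 10689) = √(435*130064384 - 10689) = √(56578007040 - 10689) = √56577996351 = 3*√6286444039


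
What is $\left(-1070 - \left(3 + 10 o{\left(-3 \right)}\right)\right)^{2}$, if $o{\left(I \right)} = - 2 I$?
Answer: $1283689$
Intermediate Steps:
$\left(-1070 - \left(3 + 10 o{\left(-3 \right)}\right)\right)^{2} = \left(-1070 - \left(3 + 10 \left(\left(-2\right) \left(-3\right)\right)\right)\right)^{2} = \left(-1070 - 63\right)^{2} = \left(-1133\right)^{2} = 1283689$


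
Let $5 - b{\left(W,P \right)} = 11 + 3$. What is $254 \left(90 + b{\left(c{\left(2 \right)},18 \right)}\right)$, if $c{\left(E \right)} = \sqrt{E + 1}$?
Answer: $20574$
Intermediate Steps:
$c{\left(E \right)} = \sqrt{1 + E}$
$b{\left(W,P \right)} = -9$ ($b{\left(W,P \right)} = 5 - \left(11 + 3\right) = 5 - 14 = -9$)
$254 \left(90 + b{\left(c{\left(2 \right)},18 \right)}\right) = 254 \left(90 - 9\right) = 254 \cdot 81 = 20574$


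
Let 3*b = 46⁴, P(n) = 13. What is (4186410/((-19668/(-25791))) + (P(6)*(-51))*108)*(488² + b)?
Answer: 15368477792080504/1639 ≈ 9.3767e+12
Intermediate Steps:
b = 4477456/3 (b = (⅓)*46⁴ = (⅓)*4477456 = 4477456/3 ≈ 1.4925e+6)
(4186410/((-19668/(-25791))) + (P(6)*(-51))*108)*(488² + b) = (4186410/((-19668/(-25791))) + (13*(-51))*108)*(488² + 4477456/3) = (4186410/((-19668*(-1/25791))) - 663*108)*(238144 + 4477456/3) = (4186410/(6556/8597) - 71604)*(5191888/3) = (4186410*(8597/6556) - 71604)*(5191888/3) = (17995283385/3278 - 71604)*(5191888/3) = (17760565473/3278)*(5191888/3) = 15368477792080504/1639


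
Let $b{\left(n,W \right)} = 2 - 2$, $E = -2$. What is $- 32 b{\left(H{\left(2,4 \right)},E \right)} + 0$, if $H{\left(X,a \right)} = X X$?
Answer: $0$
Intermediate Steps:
$H{\left(X,a \right)} = X^{2}$
$b{\left(n,W \right)} = 0$
$- 32 b{\left(H{\left(2,4 \right)},E \right)} + 0 = \left(-32\right) 0 + 0 = 0 + 0 = 0$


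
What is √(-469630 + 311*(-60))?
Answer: I*√488290 ≈ 698.78*I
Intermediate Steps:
√(-469630 + 311*(-60)) = √(-469630 - 18660) = √(-488290) = I*√488290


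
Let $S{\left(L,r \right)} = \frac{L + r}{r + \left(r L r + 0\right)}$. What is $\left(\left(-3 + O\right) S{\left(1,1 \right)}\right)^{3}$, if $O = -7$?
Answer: $-1000$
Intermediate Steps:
$S{\left(L,r \right)} = \frac{L + r}{r + L r^{2}}$ ($S{\left(L,r \right)} = \frac{L + r}{r + \left(L r r + 0\right)} = \frac{L + r}{r + \left(L r^{2} + 0\right)} = \frac{L + r}{r + L r^{2}}$)
$\left(\left(-3 + O\right) S{\left(1,1 \right)}\right)^{3} = \left(\left(-3 - 7\right) \frac{1 + 1}{1 \left(1 + 1 \cdot 1\right)}\right)^{3} = \left(- 10 \cdot 1 \frac{1}{1 + 1} \cdot 2\right)^{3} = \left(- 10 \cdot 1 \cdot \frac{1}{2} \cdot 2\right)^{3} = \left(\left(-10\right) 1\right)^{3} = \left(-10\right)^{3} = -1000$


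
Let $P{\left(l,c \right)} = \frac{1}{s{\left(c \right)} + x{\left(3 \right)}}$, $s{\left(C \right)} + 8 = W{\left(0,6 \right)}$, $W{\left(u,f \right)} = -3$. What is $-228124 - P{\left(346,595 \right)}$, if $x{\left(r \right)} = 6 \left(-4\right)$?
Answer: $- \frac{7984339}{35} \approx -2.2812 \cdot 10^{5}$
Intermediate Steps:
$x{\left(r \right)} = -24$
$s{\left(C \right)} = -11$ ($s{\left(C \right)} = -8 - 3 = -11$)
$P{\left(l,c \right)} = - \frac{1}{35}$ ($P{\left(l,c \right)} = \frac{1}{-11 - 24} = \frac{1}{-35} = - \frac{1}{35}$)
$-228124 - P{\left(346,595 \right)} = -228124 - - \frac{1}{35} = -228124 + \frac{1}{35} = - \frac{7984339}{35}$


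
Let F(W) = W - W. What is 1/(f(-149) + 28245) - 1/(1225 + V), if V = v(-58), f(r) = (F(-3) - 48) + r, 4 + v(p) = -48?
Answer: -26875/32900304 ≈ -0.00081686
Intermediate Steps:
v(p) = -52 (v(p) = -4 - 48 = -52)
F(W) = 0
f(r) = -48 + r (f(r) = (0 - 48) + r = -48 + r)
V = -52
1/(f(-149) + 28245) - 1/(1225 + V) = 1/((-48 - 149) + 28245) - 1/(1225 - 52) = 1/(-197 + 28245) - 1/1173 = 1/28048 - 1*1/1173 = 1/28048 - 1/1173 = -26875/32900304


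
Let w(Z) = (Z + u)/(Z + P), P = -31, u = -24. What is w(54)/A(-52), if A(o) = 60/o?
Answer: -26/23 ≈ -1.1304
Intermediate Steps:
w(Z) = (-24 + Z)/(-31 + Z) (w(Z) = (Z - 24)/(Z - 31) = (-24 + Z)/(-31 + Z))
w(54)/A(-52) = ((-24 + 54)/(-31 + 54))/((60/(-52))) = (30/23)/((60*(-1/52))) = ((1/23)*30)/(-15/13) = (30/23)*(-13/15) = -26/23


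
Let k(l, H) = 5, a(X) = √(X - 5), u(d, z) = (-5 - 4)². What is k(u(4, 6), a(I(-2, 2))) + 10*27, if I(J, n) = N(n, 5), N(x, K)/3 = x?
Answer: 275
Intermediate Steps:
N(x, K) = 3*x
u(d, z) = 81 (u(d, z) = (-9)² = 81)
I(J, n) = 3*n
a(X) = √(-5 + X)
k(u(4, 6), a(I(-2, 2))) + 10*27 = 5 + 10*27 = 5 + 270 = 275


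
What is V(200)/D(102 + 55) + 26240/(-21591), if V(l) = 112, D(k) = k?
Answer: -1701488/3389787 ≈ -0.50195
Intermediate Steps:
V(200)/D(102 + 55) + 26240/(-21591) = 112/(102 + 55) + 26240/(-21591) = 112/157 + 26240*(-1/21591) = 112*(1/157) - 26240/21591 = 112/157 - 26240/21591 = -1701488/3389787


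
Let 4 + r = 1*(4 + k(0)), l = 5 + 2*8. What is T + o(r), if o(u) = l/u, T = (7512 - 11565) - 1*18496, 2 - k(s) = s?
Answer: -45077/2 ≈ -22539.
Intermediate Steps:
k(s) = 2 - s
l = 21 (l = 5 + 16 = 21)
T = -22549 (T = -4053 - 18496 = -22549)
r = 2 (r = -4 + 1*(4 + (2 - 1*0)) = -4 + 1*(4 + (2 + 0)) = -4 + 1*(4 + 2) = -4 + 1*6 = -4 + 6 = 2)
o(u) = 21/u
T + o(r) = -22549 + 21/2 = -45077/2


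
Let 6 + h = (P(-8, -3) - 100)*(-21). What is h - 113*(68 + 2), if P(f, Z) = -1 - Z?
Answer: -5858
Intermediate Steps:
h = 2052 (h = -6 + ((-1 - 1*(-3)) - 100)*(-21) = -6 + ((-1 + 3) - 100)*(-21) = -6 + (2 - 100)*(-21) = -6 - 98*(-21) = -6 + 2058 = 2052)
h - 113*(68 + 2) = 2052 - 113*(68 + 2) = 2052 - 113*70 = 2052 - 1*7910 = 2052 - 7910 = -5858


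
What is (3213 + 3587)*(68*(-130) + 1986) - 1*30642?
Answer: -46637842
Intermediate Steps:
(3213 + 3587)*(68*(-130) + 1986) - 1*30642 = 6800*(-8840 + 1986) - 30642 = 6800*(-6854) - 30642 = -46607200 - 30642 = -46637842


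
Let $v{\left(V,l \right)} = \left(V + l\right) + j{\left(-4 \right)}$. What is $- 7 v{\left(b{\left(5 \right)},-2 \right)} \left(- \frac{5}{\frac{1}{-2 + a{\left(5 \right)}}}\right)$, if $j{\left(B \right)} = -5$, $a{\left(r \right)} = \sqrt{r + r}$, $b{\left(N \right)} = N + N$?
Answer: $-210 + 105 \sqrt{10} \approx 122.04$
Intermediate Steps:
$b{\left(N \right)} = 2 N$
$a{\left(r \right)} = \sqrt{2} \sqrt{r}$ ($a{\left(r \right)} = \sqrt{2 r} = \sqrt{2} \sqrt{r}$)
$v{\left(V,l \right)} = -5 + V + l$ ($v{\left(V,l \right)} = \left(V + l\right) - 5 = -5 + V + l$)
$- 7 v{\left(b{\left(5 \right)},-2 \right)} \left(- \frac{5}{\frac{1}{-2 + a{\left(5 \right)}}}\right) = - 7 \left(-5 + 2 \cdot 5 - 2\right) \left(- \frac{5}{\frac{1}{-2 + \sqrt{2} \sqrt{5}}}\right) = - 7 \left(-5 + 10 - 2\right) \left(- \frac{5}{\frac{1}{-2 + \sqrt{10}}}\right) = \left(-7\right) 3 \left(- 5 \left(-2 + \sqrt{10}\right)\right) = - 21 \left(10 - 5 \sqrt{10}\right) = -210 + 105 \sqrt{10}$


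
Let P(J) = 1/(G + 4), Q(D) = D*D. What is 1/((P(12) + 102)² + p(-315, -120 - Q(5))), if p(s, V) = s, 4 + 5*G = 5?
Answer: 441/4470694 ≈ 9.8642e-5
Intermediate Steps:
G = ⅕ (G = -⅘ + (⅕)*5 = -⅘ + 1 = ⅕ ≈ 0.20000)
Q(D) = D²
P(J) = 5/21 (P(J) = 1/(⅕ + 4) = 1/(21/5) = 5/21)
1/((P(12) + 102)² + p(-315, -120 - Q(5))) = 1/((5/21 + 102)² - 315) = 1/((2147/21)² - 315) = 1/(4609609/441 - 315) = 1/(4470694/441) = 441/4470694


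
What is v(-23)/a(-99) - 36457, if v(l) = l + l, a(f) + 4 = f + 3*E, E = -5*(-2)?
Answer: -2661315/73 ≈ -36456.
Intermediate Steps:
E = 10
a(f) = 26 + f (a(f) = -4 + (f + 3*10) = -4 + (f + 30) = -4 + (30 + f) = 26 + f)
v(l) = 2*l
v(-23)/a(-99) - 36457 = (2*(-23))/(26 - 99) - 36457 = -46/(-73) - 36457 = -46*(-1/73) - 36457 = 46/73 - 36457 = -2661315/73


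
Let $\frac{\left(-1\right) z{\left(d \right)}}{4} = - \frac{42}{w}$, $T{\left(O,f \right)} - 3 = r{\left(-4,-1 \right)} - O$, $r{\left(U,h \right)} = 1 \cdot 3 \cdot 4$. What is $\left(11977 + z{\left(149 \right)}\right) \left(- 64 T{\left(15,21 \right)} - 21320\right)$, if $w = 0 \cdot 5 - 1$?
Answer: $-251767880$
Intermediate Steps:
$w = -1$ ($w = 0 - 1 = -1$)
$r{\left(U,h \right)} = 12$ ($r{\left(U,h \right)} = 3 \cdot 4 = 12$)
$T{\left(O,f \right)} = 15 - O$ ($T{\left(O,f \right)} = 3 - \left(-12 + O\right) = 15 - O$)
$z{\left(d \right)} = -168$ ($z{\left(d \right)} = - 4 \left(- \frac{42}{-1}\right) = - 4 \left(\left(-42\right) \left(-1\right)\right) = \left(-4\right) 42 = -168$)
$\left(11977 + z{\left(149 \right)}\right) \left(- 64 T{\left(15,21 \right)} - 21320\right) = \left(11977 - 168\right) \left(- 64 \left(15 - 15\right) - 21320\right) = 11809 \left(- 64 \left(15 - 15\right) - 21320\right) = 11809 \left(\left(-64\right) 0 - 21320\right) = 11809 \left(0 - 21320\right) = 11809 \left(-21320\right) = -251767880$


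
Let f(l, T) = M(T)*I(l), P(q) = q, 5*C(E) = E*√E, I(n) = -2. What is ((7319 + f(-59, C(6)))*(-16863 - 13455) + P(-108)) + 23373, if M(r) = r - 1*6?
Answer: -222237993 + 363816*√6/5 ≈ -2.2206e+8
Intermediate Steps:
M(r) = -6 + r (M(r) = r - 6 = -6 + r)
C(E) = E^(3/2)/5 (C(E) = (E*√E)/5 = E^(3/2)/5)
f(l, T) = 12 - 2*T (f(l, T) = (-6 + T)*(-2) = 12 - 2*T)
((7319 + f(-59, C(6)))*(-16863 - 13455) + P(-108)) + 23373 = ((7319 + (12 - 2*6^(3/2)/5))*(-16863 - 13455) - 108) + 23373 = ((7319 + (12 - 2*6*√6/5))*(-30318) - 108) + 23373 = ((7319 + (12 - 12*√6/5))*(-30318) - 108) + 23373 = ((7331 - 12*√6/5)*(-30318) - 108) + 23373 = ((-222261258 + 363816*√6/5) - 108) + 23373 = (-222261366 + 363816*√6/5) + 23373 = -222237993 + 363816*√6/5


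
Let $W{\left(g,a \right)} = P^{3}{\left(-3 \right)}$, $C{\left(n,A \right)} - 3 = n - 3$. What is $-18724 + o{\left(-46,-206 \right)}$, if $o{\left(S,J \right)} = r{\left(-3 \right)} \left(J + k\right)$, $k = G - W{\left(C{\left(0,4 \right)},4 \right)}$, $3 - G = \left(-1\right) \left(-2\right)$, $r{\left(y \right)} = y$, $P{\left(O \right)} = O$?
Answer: $-18190$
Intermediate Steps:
$C{\left(n,A \right)} = n$ ($C{\left(n,A \right)} = 3 + \left(n - 3\right) = 3 + \left(-3 + n\right) = n$)
$W{\left(g,a \right)} = -27$ ($W{\left(g,a \right)} = \left(-3\right)^{3} = -27$)
$G = 1$ ($G = 3 - \left(-1\right) \left(-2\right) = 3 - 2 = 1$)
$k = 28$ ($k = 1 - -27 = 1 + 27 = 28$)
$o{\left(S,J \right)} = -84 - 3 J$ ($o{\left(S,J \right)} = - 3 \left(J + 28\right) = - 3 \left(28 + J\right) = -84 - 3 J$)
$-18724 + o{\left(-46,-206 \right)} = -18724 - -534 = -18724 + \left(-84 + 618\right) = -18724 + 534 = -18190$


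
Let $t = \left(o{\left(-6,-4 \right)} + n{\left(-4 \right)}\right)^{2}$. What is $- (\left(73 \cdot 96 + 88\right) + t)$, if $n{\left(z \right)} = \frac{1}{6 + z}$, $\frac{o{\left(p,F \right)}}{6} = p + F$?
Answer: $- \frac{42545}{4} \approx -10636.0$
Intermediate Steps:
$o{\left(p,F \right)} = 6 F + 6 p$ ($o{\left(p,F \right)} = 6 \left(p + F\right) = 6 \left(F + p\right) = 6 F + 6 p$)
$t = \frac{14161}{4}$ ($t = \left(\left(6 \left(-4\right) + 6 \left(-6\right)\right) + \frac{1}{6 - 4}\right)^{2} = \left(\left(-24 - 36\right) + \frac{1}{2}\right)^{2} = \left(-60 + \frac{1}{2}\right)^{2} = \left(- \frac{119}{2}\right)^{2} = \frac{14161}{4} \approx 3540.3$)
$- (\left(73 \cdot 96 + 88\right) + t) = - (\left(73 \cdot 96 + 88\right) + \frac{14161}{4}) = - (\left(7008 + 88\right) + \frac{14161}{4}) = - (7096 + \frac{14161}{4}) = \left(-1\right) \frac{42545}{4} = - \frac{42545}{4}$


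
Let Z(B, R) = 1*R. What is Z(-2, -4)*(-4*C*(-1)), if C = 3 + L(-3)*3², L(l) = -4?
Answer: 528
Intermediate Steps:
Z(B, R) = R
C = -33 (C = 3 - 4*3² = 3 - 4*9 = 3 - 36 = -33)
Z(-2, -4)*(-4*C*(-1)) = -4*(-4*(-33))*(-1) = -528*(-1) = -4*(-132) = 528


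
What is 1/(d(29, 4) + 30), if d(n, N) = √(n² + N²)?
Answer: 30/43 - √857/43 ≈ 0.016871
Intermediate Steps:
d(n, N) = √(N² + n²)
1/(d(29, 4) + 30) = 1/(√(4² + 29²) + 30) = 1/(√(16 + 841) + 30) = 1/(√857 + 30) = 1/(30 + √857)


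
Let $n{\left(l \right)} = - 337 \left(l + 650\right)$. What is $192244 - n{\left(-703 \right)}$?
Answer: $174383$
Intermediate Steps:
$n{\left(l \right)} = -219050 - 337 l$ ($n{\left(l \right)} = - 337 \left(650 + l\right) = -219050 - 337 l$)
$192244 - n{\left(-703 \right)} = 192244 - \left(-219050 - -236911\right) = 192244 - \left(-219050 + 236911\right) = 192244 - 17861 = 174383$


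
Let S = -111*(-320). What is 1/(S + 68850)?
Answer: 1/104370 ≈ 9.5813e-6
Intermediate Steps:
S = 35520
1/(S + 68850) = 1/(35520 + 68850) = 1/104370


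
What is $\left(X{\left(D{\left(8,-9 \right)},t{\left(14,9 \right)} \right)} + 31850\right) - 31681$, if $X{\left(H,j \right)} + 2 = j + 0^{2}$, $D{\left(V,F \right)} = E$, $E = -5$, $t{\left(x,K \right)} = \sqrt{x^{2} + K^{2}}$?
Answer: $167 + \sqrt{277} \approx 183.64$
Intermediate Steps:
$t{\left(x,K \right)} = \sqrt{K^{2} + x^{2}}$
$D{\left(V,F \right)} = -5$
$X{\left(H,j \right)} = -2 + j$ ($X{\left(H,j \right)} = -2 + \left(j + 0^{2}\right) = -2 + \left(j + 0\right) = -2 + j$)
$\left(X{\left(D{\left(8,-9 \right)},t{\left(14,9 \right)} \right)} + 31850\right) - 31681 = \left(\left(-2 + \sqrt{9^{2} + 14^{2}}\right) + 31850\right) - 31681 = \left(\left(-2 + \sqrt{81 + 196}\right) + 31850\right) - 31681 = \left(\left(-2 + \sqrt{277}\right) + 31850\right) - 31681 = \left(31848 + \sqrt{277}\right) - 31681 = 167 + \sqrt{277}$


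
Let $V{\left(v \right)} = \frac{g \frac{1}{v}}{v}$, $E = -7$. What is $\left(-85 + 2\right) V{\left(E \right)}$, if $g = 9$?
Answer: $- \frac{747}{49} \approx -15.245$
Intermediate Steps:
$V{\left(v \right)} = \frac{9}{v^{2}}$ ($V{\left(v \right)} = \frac{9 \frac{1}{v}}{v} = \frac{9}{v^{2}}$)
$\left(-85 + 2\right) V{\left(E \right)} = \left(-85 + 2\right) \frac{9}{49} = - 83 \cdot 9 \cdot \frac{1}{49} = \left(-83\right) \frac{9}{49} = - \frac{747}{49}$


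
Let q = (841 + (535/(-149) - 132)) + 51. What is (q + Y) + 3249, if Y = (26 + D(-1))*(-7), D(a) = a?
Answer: 570731/149 ≈ 3830.4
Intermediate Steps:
q = 112705/149 (q = (841 + (535*(-1/149) - 132)) + 51 = (841 + (-535/149 - 132)) + 51 = (841 - 20203/149) + 51 = 105106/149 + 51 = 112705/149 ≈ 756.41)
Y = -175 (Y = (26 - 1)*(-7) = 25*(-7) = -175)
(q + Y) + 3249 = (112705/149 - 175) + 3249 = 86630/149 + 3249 = 570731/149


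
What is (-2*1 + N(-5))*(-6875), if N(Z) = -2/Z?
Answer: 11000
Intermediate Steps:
(-2*1 + N(-5))*(-6875) = (-2*1 - 2/(-5))*(-6875) = (-2 - 2*(-⅕))*(-6875) = (-2 + ⅖)*(-6875) = -8/5*(-6875) = 11000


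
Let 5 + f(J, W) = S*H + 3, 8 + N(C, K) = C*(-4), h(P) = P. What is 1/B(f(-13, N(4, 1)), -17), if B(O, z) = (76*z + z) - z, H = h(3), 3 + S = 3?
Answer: -1/1292 ≈ -0.00077399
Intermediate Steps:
S = 0 (S = -3 + 3 = 0)
H = 3
N(C, K) = -8 - 4*C (N(C, K) = -8 + C*(-4) = -8 - 4*C)
f(J, W) = -2 (f(J, W) = -5 + (0*3 + 3) = -5 + (0 + 3) = -5 + 3 = -2)
B(O, z) = 76*z (B(O, z) = 77*z - z = 76*z)
1/B(f(-13, N(4, 1)), -17) = 1/(76*(-17)) = 1/(-1292) = -1/1292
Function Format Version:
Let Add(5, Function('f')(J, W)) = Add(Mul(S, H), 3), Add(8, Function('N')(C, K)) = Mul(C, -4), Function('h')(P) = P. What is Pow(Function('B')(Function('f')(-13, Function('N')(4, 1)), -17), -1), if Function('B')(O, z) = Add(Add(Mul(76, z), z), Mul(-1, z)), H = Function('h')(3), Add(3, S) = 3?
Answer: Rational(-1, 1292) ≈ -0.00077399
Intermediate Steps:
S = 0 (S = Add(-3, 3) = 0)
H = 3
Function('N')(C, K) = Add(-8, Mul(-4, C)) (Function('N')(C, K) = Add(-8, Mul(C, -4)) = Add(-8, Mul(-4, C)))
Function('f')(J, W) = -2 (Function('f')(J, W) = Add(-5, Add(Mul(0, 3), 3)) = Add(-5, Add(0, 3)) = Add(-5, 3) = -2)
Function('B')(O, z) = Mul(76, z) (Function('B')(O, z) = Add(Mul(77, z), Mul(-1, z)) = Mul(76, z))
Pow(Function('B')(Function('f')(-13, Function('N')(4, 1)), -17), -1) = Pow(Mul(76, -17), -1) = Pow(-1292, -1) = Rational(-1, 1292)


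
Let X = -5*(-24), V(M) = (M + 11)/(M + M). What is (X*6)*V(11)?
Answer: 720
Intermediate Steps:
V(M) = (11 + M)/(2*M) (V(M) = (11 + M)/((2*M)) = (11 + M)*(1/(2*M)) = (11 + M)/(2*M))
X = 120
(X*6)*V(11) = (120*6)*((½)*(11 + 11)/11) = 720*((½)*(1/11)*22) = 720*1 = 720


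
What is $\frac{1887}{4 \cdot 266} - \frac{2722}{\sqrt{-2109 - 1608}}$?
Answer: $\frac{1887}{1064} + \frac{2722 i \sqrt{413}}{1239} \approx 1.7735 + 44.647 i$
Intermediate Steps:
$\frac{1887}{4 \cdot 266} - \frac{2722}{\sqrt{-2109 - 1608}} = \frac{1887}{1064} - \frac{2722}{\sqrt{-3717}} = 1887 \cdot \frac{1}{1064} - \frac{2722}{3 i \sqrt{413}} = \frac{1887}{1064} - 2722 \left(- \frac{i \sqrt{413}}{1239}\right) = \frac{1887}{1064} + \frac{2722 i \sqrt{413}}{1239}$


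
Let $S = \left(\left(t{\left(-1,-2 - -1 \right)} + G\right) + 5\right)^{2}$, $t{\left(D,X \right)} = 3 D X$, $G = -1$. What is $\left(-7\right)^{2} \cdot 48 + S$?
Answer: $2401$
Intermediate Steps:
$t{\left(D,X \right)} = 3 D X$
$S = 49$ ($S = \left(\left(3 \left(-1\right) \left(-2 - -1\right) - 1\right) + 5\right)^{2} = \left(\left(3 \left(-1\right) \left(-2 + 1\right) - 1\right) + 5\right)^{2} = \left(\left(3 \left(-1\right) \left(-1\right) - 1\right) + 5\right)^{2} = \left(\left(3 - 1\right) + 5\right)^{2} = \left(2 + 5\right)^{2} = 7^{2} = 49$)
$\left(-7\right)^{2} \cdot 48 + S = \left(-7\right)^{2} \cdot 48 + 49 = 49 \cdot 48 + 49 = 2352 + 49 = 2401$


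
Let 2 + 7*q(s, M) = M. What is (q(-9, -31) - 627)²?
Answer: 19554084/49 ≈ 3.9906e+5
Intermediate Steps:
q(s, M) = -2/7 + M/7
(q(-9, -31) - 627)² = ((-2/7 + (⅐)*(-31)) - 627)² = ((-2/7 - 31/7) - 627)² = (-33/7 - 627)² = (-4422/7)² = 19554084/49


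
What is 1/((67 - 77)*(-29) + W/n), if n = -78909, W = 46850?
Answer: 78909/22836760 ≈ 0.0034553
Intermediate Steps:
1/((67 - 77)*(-29) + W/n) = 1/((67 - 77)*(-29) + 46850/(-78909)) = 1/(-10*(-29) + 46850*(-1/78909)) = 1/(290 - 46850/78909) = 1/(22836760/78909) = 78909/22836760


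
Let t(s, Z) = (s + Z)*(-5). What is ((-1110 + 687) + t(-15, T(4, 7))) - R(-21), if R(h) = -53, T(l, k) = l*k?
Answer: -435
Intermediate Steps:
T(l, k) = k*l
t(s, Z) = -5*Z - 5*s (t(s, Z) = (Z + s)*(-5) = -5*Z - 5*s)
((-1110 + 687) + t(-15, T(4, 7))) - R(-21) = ((-1110 + 687) + (-35*4 - 5*(-15))) - 1*(-53) = (-423 + (-5*28 + 75)) + 53 = (-423 + (-140 + 75)) + 53 = (-423 - 65) + 53 = -488 + 53 = -435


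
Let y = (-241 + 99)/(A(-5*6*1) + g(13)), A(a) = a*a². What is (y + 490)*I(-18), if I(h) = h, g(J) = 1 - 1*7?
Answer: -39699246/4501 ≈ -8820.1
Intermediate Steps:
g(J) = -6 (g(J) = 1 - 7 = -6)
A(a) = a³
y = 71/13503 (y = (-241 + 99)/((-5*6*1)³ - 6) = -142/((-30*1)³ - 6) = -142/((-30)³ - 6) = -142/(-27000 - 6) = -142/(-27006) = -142*(-1/27006) = 71/13503 ≈ 0.0052581)
(y + 490)*I(-18) = (71/13503 + 490)*(-18) = (6616541/13503)*(-18) = -39699246/4501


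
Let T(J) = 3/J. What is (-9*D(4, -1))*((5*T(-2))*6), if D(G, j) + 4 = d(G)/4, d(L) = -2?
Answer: -3645/2 ≈ -1822.5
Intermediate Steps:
D(G, j) = -9/2 (D(G, j) = -4 - 2/4 = -4 - 2*1/4 = -4 - 1/2 = -9/2)
(-9*D(4, -1))*((5*T(-2))*6) = (-9*(-9/2))*((5*(3/(-2)))*6) = 81*((5*(3*(-1/2)))*6)/2 = 81*((5*(-3/2))*6)/2 = 81*(-15/2*6)/2 = (81/2)*(-45) = -3645/2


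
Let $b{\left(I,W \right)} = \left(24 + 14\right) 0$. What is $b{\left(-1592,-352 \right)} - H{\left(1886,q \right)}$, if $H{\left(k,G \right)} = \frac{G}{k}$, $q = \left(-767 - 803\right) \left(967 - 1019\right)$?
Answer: $- \frac{40820}{943} \approx -43.287$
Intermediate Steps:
$b{\left(I,W \right)} = 0$ ($b{\left(I,W \right)} = 38 \cdot 0 = 0$)
$q = 81640$ ($q = \left(-1570\right) \left(-52\right) = 81640$)
$b{\left(-1592,-352 \right)} - H{\left(1886,q \right)} = 0 - \frac{81640}{1886} = 0 - 81640 \cdot \frac{1}{1886} = 0 - \frac{40820}{943} = - \frac{40820}{943}$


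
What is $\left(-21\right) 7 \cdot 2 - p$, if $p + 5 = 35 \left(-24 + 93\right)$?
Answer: $-2704$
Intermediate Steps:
$p = 2410$ ($p = -5 + 35 \left(-24 + 93\right) = -5 + 35 \cdot 69 = -5 + 2415 = 2410$)
$\left(-21\right) 7 \cdot 2 - p = \left(-21\right) 7 \cdot 2 - 2410 = \left(-147\right) 2 - 2410 = -294 - 2410 = -2704$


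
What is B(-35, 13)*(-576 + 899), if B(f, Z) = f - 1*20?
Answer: -17765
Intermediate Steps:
B(f, Z) = -20 + f (B(f, Z) = f - 20 = -20 + f)
B(-35, 13)*(-576 + 899) = (-20 - 35)*(-576 + 899) = -55*323 = -17765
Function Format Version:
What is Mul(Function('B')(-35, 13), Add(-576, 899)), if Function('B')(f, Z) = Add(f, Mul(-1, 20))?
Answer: -17765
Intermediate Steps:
Function('B')(f, Z) = Add(-20, f) (Function('B')(f, Z) = Add(f, -20) = Add(-20, f))
Mul(Function('B')(-35, 13), Add(-576, 899)) = Mul(Add(-20, -35), Add(-576, 899)) = Mul(-55, 323) = -17765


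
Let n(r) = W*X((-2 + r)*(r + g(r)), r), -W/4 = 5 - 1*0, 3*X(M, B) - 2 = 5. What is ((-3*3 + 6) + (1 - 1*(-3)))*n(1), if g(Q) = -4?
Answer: -140/3 ≈ -46.667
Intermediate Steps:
X(M, B) = 7/3 (X(M, B) = 2/3 + (1/3)*5 = 2/3 + 5/3 = 7/3)
W = -20 (W = -4*(5 - 1*0) = -4*(5 + 0) = -4*5 = -20)
n(r) = -140/3 (n(r) = -20*7/3 = -140/3)
((-3*3 + 6) + (1 - 1*(-3)))*n(1) = ((-3*3 + 6) + (1 - 1*(-3)))*(-140/3) = ((-9 + 6) + (1 + 3))*(-140/3) = (-3 + 4)*(-140/3) = 1*(-140/3) = -140/3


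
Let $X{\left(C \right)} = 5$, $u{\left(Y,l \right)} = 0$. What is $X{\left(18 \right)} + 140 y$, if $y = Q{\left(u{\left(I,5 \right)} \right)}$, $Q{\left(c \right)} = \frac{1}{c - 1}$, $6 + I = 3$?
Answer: $-135$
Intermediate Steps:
$I = -3$ ($I = -6 + 3 = -3$)
$Q{\left(c \right)} = \frac{1}{-1 + c}$
$y = -1$ ($y = \frac{1}{-1 + 0} = \frac{1}{-1} = -1$)
$X{\left(18 \right)} + 140 y = 5 + 140 \left(-1\right) = 5 - 140 = -135$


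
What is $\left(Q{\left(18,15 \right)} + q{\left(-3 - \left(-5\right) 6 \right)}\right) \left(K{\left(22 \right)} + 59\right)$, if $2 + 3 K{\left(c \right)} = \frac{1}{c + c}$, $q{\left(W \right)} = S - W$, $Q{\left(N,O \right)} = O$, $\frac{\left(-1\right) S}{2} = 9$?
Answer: $- \frac{38505}{22} \approx -1750.2$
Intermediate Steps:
$S = -18$ ($S = \left(-2\right) 9 = -18$)
$q{\left(W \right)} = -18 - W$
$K{\left(c \right)} = - \frac{2}{3} + \frac{1}{6 c}$ ($K{\left(c \right)} = - \frac{2}{3} + \frac{1}{3 \left(c + c\right)} = - \frac{2}{3} + \frac{1}{3 \cdot 2 c} = - \frac{2}{3} + \frac{\frac{1}{2} \frac{1}{c}}{3} = - \frac{2}{3} + \frac{1}{6 c}$)
$\left(Q{\left(18,15 \right)} + q{\left(-3 - \left(-5\right) 6 \right)}\right) \left(K{\left(22 \right)} + 59\right) = \left(15 - \left(15 - \left(-5\right) 6\right)\right) \left(\frac{1 - 88}{6 \cdot 22} + 59\right) = \left(15 - \left(15 + 30\right)\right) \left(\frac{1}{6} \cdot \frac{1}{22} \left(1 - 88\right) + 59\right) = \left(15 - 45\right) \left(\frac{1}{6} \cdot \frac{1}{22} \left(-87\right) + 59\right) = \left(15 - 45\right) \left(- \frac{29}{44} + 59\right) = \left(15 - 45\right) \frac{2567}{44} = \left(-30\right) \frac{2567}{44} = - \frac{38505}{22}$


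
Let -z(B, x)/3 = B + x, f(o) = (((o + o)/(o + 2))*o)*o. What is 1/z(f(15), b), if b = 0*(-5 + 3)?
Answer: -17/20250 ≈ -0.00083951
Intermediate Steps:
f(o) = 2*o³/(2 + o) (f(o) = (((2*o)/(2 + o))*o)*o = ((2*o/(2 + o))*o)*o = (2*o²/(2 + o))*o = 2*o³/(2 + o))
b = 0 (b = 0*(-2) = 0)
z(B, x) = -3*B - 3*x (z(B, x) = -3*(B + x) = -3*B - 3*x)
1/z(f(15), b) = 1/(-6*15³/(2 + 15) - 3*0) = 1/(-6*3375/17 + 0) = 1/(-3*6750/17 + 0) = 1/(-20250/17 + 0) = 1/(-20250/17) = -17/20250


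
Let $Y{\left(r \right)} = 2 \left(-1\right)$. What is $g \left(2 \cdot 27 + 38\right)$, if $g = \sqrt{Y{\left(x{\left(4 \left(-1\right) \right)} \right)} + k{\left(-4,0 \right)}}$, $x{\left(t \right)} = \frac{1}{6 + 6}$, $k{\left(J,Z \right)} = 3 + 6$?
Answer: $92 \sqrt{7} \approx 243.41$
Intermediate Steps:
$k{\left(J,Z \right)} = 9$
$x{\left(t \right)} = \frac{1}{12}$
$Y{\left(r \right)} = -2$
$g = \sqrt{7}$ ($g = \sqrt{-2 + 9} = \sqrt{7} \approx 2.6458$)
$g \left(2 \cdot 27 + 38\right) = \sqrt{7} \left(2 \cdot 27 + 38\right) = \sqrt{7} \left(54 + 38\right) = \sqrt{7} \cdot 92 = 92 \sqrt{7}$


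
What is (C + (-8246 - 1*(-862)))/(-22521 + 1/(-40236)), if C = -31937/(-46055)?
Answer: 13681776331188/41732966544635 ≈ 0.32784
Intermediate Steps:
C = 31937/46055 (C = -31937*(-1/46055) = 31937/46055 ≈ 0.69345)
(C + (-8246 - 1*(-862)))/(-22521 + 1/(-40236)) = (31937/46055 + (-8246 - 1*(-862)))/(-22521 + 1/(-40236)) = (31937/46055 + (-8246 + 862))/(-22521 - 1/40236) = (31937/46055 - 7384)/(-906154957/40236) = -340038183/46055*(-40236/906154957) = 13681776331188/41732966544635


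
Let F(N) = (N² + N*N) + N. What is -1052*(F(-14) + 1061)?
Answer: -1513828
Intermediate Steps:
F(N) = N + 2*N² (F(N) = (N² + N²) + N = 2*N² + N = N + 2*N²)
-1052*(F(-14) + 1061) = -1052*(-14*(1 + 2*(-14)) + 1061) = -1052*(-14*(1 - 28) + 1061) = -1052*(-14*(-27) + 1061) = -1052*(378 + 1061) = -1052*1439 = -1513828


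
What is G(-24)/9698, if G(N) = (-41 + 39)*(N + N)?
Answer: 48/4849 ≈ 0.0098989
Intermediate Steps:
G(N) = -4*N
G(-24)/9698 = -4*(-24)/9698 = 96*(1/9698) = 48/4849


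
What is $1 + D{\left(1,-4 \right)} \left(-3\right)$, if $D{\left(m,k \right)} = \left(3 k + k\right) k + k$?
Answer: $-179$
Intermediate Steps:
$D{\left(m,k \right)} = k + 4 k^{2}$ ($D{\left(m,k \right)} = 4 k k + k = 4 k^{2} + k = k + 4 k^{2}$)
$1 + D{\left(1,-4 \right)} \left(-3\right) = 1 + - 4 \left(1 + 4 \left(-4\right)\right) \left(-3\right) = 1 + - 4 \left(1 - 16\right) \left(-3\right) = 1 + \left(-4\right) \left(-15\right) \left(-3\right) = 1 + 60 \left(-3\right) = 1 - 180 = -179$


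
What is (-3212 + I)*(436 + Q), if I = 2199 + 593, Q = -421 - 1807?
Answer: 752640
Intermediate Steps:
Q = -2228
I = 2792
(-3212 + I)*(436 + Q) = (-3212 + 2792)*(436 - 2228) = -420*(-1792) = 752640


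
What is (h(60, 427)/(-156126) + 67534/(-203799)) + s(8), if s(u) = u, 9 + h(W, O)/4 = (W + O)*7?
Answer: 40205183618/5303053779 ≈ 7.5815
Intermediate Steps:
h(W, O) = -36 + 28*O + 28*W (h(W, O) = -36 + 4*((W + O)*7) = -36 + 4*((O + W)*7) = -36 + 4*(7*O + 7*W) = -36 + (28*O + 28*W) = -36 + 28*O + 28*W)
(h(60, 427)/(-156126) + 67534/(-203799)) + s(8) = ((-36 + 28*427 + 28*60)/(-156126) + 67534/(-203799)) + 8 = ((-36 + 11956 + 1680)*(-1/156126) + 67534*(-1/203799)) + 8 = (13600*(-1/156126) - 67534/203799) + 8 = (-6800/78063 - 67534/203799) + 8 = -2219246614/5303053779 + 8 = 40205183618/5303053779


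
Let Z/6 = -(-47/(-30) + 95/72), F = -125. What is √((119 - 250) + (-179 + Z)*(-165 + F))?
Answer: √2044830/6 ≈ 238.33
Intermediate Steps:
Z = -1039/60 (Z = 6*(-(-47/(-30) + 95/72)) = 6*(-(-47*(-1/30) + 95*(1/72))) = 6*(-(47/30 + 95/72)) = 6*(-1*1039/360) = 6*(-1039/360) = -1039/60 ≈ -17.317)
√((119 - 250) + (-179 + Z)*(-165 + F)) = √((119 - 250) + (-179 - 1039/60)*(-165 - 125)) = √(-131 - 11779/60*(-290)) = √(-131 + 341591/6) = √(340805/6) = √2044830/6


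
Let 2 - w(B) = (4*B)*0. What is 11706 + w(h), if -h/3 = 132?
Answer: 11708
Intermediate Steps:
h = -396 (h = -3*132 = -396)
w(B) = 2 (w(B) = 2 - 4*B*0 = 2 - 1*0 = 2 + 0 = 2)
11706 + w(h) = 11706 + 2 = 11708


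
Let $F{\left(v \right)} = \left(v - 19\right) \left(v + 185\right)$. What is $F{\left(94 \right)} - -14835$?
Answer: $35760$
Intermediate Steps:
$F{\left(v \right)} = \left(-19 + v\right) \left(185 + v\right)$
$F{\left(94 \right)} - -14835 = \left(-3515 + 94^{2} + 166 \cdot 94\right) - -14835 = \left(-3515 + 8836 + 15604\right) + 14835 = 20925 + 14835 = 35760$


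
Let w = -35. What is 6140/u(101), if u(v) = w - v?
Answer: -1535/34 ≈ -45.147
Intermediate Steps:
u(v) = -35 - v
6140/u(101) = 6140/(-35 - 1*101) = 6140/(-35 - 101) = 6140/(-136) = 6140*(-1/136) = -1535/34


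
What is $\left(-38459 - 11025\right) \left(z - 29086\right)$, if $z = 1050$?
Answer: $1387333424$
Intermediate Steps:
$\left(-38459 - 11025\right) \left(z - 29086\right) = \left(-38459 - 11025\right) \left(1050 - 29086\right) = \left(-49484\right) \left(-28036\right) = 1387333424$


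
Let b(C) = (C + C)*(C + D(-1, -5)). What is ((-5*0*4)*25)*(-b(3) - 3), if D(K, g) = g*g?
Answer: 0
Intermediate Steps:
D(K, g) = g²
b(C) = 2*C*(25 + C) (b(C) = (C + C)*(C + (-5)²) = (2*C)*(C + 25) = (2*C)*(25 + C) = 2*C*(25 + C))
((-5*0*4)*25)*(-b(3) - 3) = ((-5*0*4)*25)*(-2*3*(25 + 3) - 3) = ((0*4)*25)*(-2*3*28 - 3) = (0*25)*(-1*168 - 3) = 0*(-168 - 3) = 0*(-171) = 0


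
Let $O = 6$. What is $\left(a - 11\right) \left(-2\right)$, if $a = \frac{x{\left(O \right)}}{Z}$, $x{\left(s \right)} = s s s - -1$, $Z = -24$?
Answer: $\frac{481}{12} \approx 40.083$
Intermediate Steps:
$x{\left(s \right)} = 1 + s^{3}$ ($x{\left(s \right)} = s^{2} s + 1 = s^{3} + 1 = 1 + s^{3}$)
$a = - \frac{217}{24}$ ($a = \frac{1 + 6^{3}}{-24} = \left(1 + 216\right) \left(- \frac{1}{24}\right) = 217 \left(- \frac{1}{24}\right) = - \frac{217}{24} \approx -9.0417$)
$\left(a - 11\right) \left(-2\right) = \left(- \frac{217}{24} - 11\right) \left(-2\right) = \left(- \frac{481}{24}\right) \left(-2\right) = \frac{481}{12}$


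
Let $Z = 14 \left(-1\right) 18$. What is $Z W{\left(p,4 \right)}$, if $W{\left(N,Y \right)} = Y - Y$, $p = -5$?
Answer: $0$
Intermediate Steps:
$W{\left(N,Y \right)} = 0$
$Z = -252$ ($Z = \left(-14\right) 18 = -252$)
$Z W{\left(p,4 \right)} = \left(-252\right) 0 = 0$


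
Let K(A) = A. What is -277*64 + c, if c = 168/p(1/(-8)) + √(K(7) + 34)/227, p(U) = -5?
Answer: -88808/5 + √41/227 ≈ -17762.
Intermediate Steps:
c = -168/5 + √41/227 (c = 168/(-5) + √(7 + 34)/227 = 168*(-⅕) + √41*(1/227) = -168/5 + √41/227 ≈ -33.572)
-277*64 + c = -277*64 + (-168/5 + √41/227) = -17728 + (-168/5 + √41/227) = -88808/5 + √41/227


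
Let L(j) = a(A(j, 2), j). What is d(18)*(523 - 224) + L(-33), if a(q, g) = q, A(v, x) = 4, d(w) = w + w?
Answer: 10768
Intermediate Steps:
d(w) = 2*w
L(j) = 4
d(18)*(523 - 224) + L(-33) = (2*18)*(523 - 224) + 4 = 36*299 + 4 = 10764 + 4 = 10768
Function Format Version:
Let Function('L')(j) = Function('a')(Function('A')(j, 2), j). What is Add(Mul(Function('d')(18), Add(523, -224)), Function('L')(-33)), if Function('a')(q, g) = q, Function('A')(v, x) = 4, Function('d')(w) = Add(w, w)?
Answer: 10768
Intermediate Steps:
Function('d')(w) = Mul(2, w)
Function('L')(j) = 4
Add(Mul(Function('d')(18), Add(523, -224)), Function('L')(-33)) = Add(Mul(Mul(2, 18), Add(523, -224)), 4) = Add(Mul(36, 299), 4) = Add(10764, 4) = 10768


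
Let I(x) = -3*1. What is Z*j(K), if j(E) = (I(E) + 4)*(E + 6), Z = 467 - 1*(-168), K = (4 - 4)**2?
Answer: 3810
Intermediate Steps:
I(x) = -3
K = 0 (K = 0**2 = 0)
Z = 635 (Z = 467 + 168 = 635)
j(E) = 6 + E (j(E) = (-3 + 4)*(E + 6) = 1*(6 + E) = 6 + E)
Z*j(K) = 635*(6 + 0) = 635*6 = 3810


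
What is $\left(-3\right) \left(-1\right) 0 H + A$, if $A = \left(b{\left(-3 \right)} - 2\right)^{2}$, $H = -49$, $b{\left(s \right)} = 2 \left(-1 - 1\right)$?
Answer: $36$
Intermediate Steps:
$b{\left(s \right)} = -4$ ($b{\left(s \right)} = 2 \left(-2\right) = -4$)
$A = 36$ ($A = \left(-4 - 2\right)^{2} = \left(-6\right)^{2} = 36$)
$\left(-3\right) \left(-1\right) 0 H + A = \left(-3\right) \left(-1\right) 0 \left(-49\right) + 36 = 3 \cdot 0 \left(-49\right) + 36 = 0 \left(-49\right) + 36 = 0 + 36 = 36$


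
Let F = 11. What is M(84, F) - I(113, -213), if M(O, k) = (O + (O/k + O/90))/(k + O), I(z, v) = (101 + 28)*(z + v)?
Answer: 202222774/15675 ≈ 12901.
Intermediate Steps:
I(z, v) = 129*v + 129*z (I(z, v) = 129*(v + z) = 129*v + 129*z)
M(O, k) = (91*O/90 + O/k)/(O + k) (M(O, k) = (O + (O/k + O*(1/90)))/(O + k) = (O + (O/k + O/90))/(O + k) = (O + (O/90 + O/k))/(O + k) = (91*O/90 + O/k)/(O + k))
M(84, F) - I(113, -213) = (1/90)*84*(90 + 91*11)/(11*(84 + 11)) - (129*(-213) + 129*113) = (1/90)*84*(1/11)*(90 + 1001)/95 - (-27477 + 14577) = (1/90)*84*(1/11)*(1/95)*1091 - 1*(-12900) = 15274/15675 + 12900 = 202222774/15675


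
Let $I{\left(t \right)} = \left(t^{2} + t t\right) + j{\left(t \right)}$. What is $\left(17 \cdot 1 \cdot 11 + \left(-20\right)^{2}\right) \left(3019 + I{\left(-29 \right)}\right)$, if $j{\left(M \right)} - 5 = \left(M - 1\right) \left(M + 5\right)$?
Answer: $3185062$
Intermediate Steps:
$j{\left(M \right)} = 5 + \left(-1 + M\right) \left(5 + M\right)$ ($j{\left(M \right)} = 5 + \left(M - 1\right) \left(M + 5\right) = 5 + \left(-1 + M\right) \left(5 + M\right)$)
$I{\left(t \right)} = 2 t^{2} + t \left(4 + t\right)$ ($I{\left(t \right)} = \left(t^{2} + t t\right) + t \left(4 + t\right) = \left(t^{2} + t^{2}\right) + t \left(4 + t\right) = 2 t^{2} + t \left(4 + t\right)$)
$\left(17 \cdot 1 \cdot 11 + \left(-20\right)^{2}\right) \left(3019 + I{\left(-29 \right)}\right) = \left(17 \cdot 1 \cdot 11 + \left(-20\right)^{2}\right) \left(3019 - 29 \left(4 + 3 \left(-29\right)\right)\right) = \left(17 \cdot 11 + 400\right) \left(3019 - 29 \left(4 - 87\right)\right) = \left(187 + 400\right) \left(3019 - -2407\right) = 587 \left(3019 + 2407\right) = 587 \cdot 5426 = 3185062$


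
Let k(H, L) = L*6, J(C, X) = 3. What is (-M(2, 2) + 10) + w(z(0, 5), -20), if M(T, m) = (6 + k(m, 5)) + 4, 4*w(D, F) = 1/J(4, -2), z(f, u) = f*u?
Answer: -359/12 ≈ -29.917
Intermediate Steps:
k(H, L) = 6*L
w(D, F) = 1/12 (w(D, F) = (¼)/3 = (¼)*(⅓) = 1/12)
M(T, m) = 40 (M(T, m) = (6 + 6*5) + 4 = (6 + 30) + 4 = 36 + 4 = 40)
(-M(2, 2) + 10) + w(z(0, 5), -20) = (-1*40 + 10) + 1/12 = (-40 + 10) + 1/12 = -30 + 1/12 = -359/12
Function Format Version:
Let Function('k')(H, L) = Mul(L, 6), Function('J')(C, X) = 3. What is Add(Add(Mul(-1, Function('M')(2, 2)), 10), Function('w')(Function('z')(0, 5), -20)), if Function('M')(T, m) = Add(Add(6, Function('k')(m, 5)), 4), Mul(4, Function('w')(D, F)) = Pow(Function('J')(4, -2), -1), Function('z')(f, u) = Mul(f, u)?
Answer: Rational(-359, 12) ≈ -29.917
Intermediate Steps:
Function('k')(H, L) = Mul(6, L)
Function('w')(D, F) = Rational(1, 12) (Function('w')(D, F) = Mul(Rational(1, 4), Pow(3, -1)) = Mul(Rational(1, 4), Rational(1, 3)) = Rational(1, 12))
Function('M')(T, m) = 40 (Function('M')(T, m) = Add(Add(6, Mul(6, 5)), 4) = Add(Add(6, 30), 4) = Add(36, 4) = 40)
Add(Add(Mul(-1, Function('M')(2, 2)), 10), Function('w')(Function('z')(0, 5), -20)) = Add(Add(Mul(-1, 40), 10), Rational(1, 12)) = Add(Add(-40, 10), Rational(1, 12)) = Add(-30, Rational(1, 12)) = Rational(-359, 12)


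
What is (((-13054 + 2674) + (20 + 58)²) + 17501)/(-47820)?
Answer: -2641/9564 ≈ -0.27614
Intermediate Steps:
(((-13054 + 2674) + (20 + 58)²) + 17501)/(-47820) = ((-10380 + 78²) + 17501)*(-1/47820) = ((-10380 + 6084) + 17501)*(-1/47820) = (-4296 + 17501)*(-1/47820) = 13205*(-1/47820) = -2641/9564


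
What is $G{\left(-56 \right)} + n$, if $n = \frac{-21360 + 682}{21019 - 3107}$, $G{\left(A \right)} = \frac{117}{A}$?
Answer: $- \frac{406709}{125384} \approx -3.2437$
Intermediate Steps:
$n = - \frac{10339}{8956}$ ($n = - \frac{20678}{17912} = \left(-20678\right) \frac{1}{17912} = - \frac{10339}{8956} \approx -1.1544$)
$G{\left(-56 \right)} + n = \frac{117}{-56} - \frac{10339}{8956} = 117 \left(- \frac{1}{56}\right) - \frac{10339}{8956} = - \frac{117}{56} - \frac{10339}{8956} = - \frac{406709}{125384}$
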